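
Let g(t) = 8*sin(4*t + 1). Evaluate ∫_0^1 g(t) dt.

Let u = 4*t + 1, so du = 4 dt. When t = 0, u = 1; when t = 1, u = 5.
The integral becomes 2·∫ sin(u) du from 1 to 5, with antiderivative -2*cos(u).
Back in t: F(t) = -2*cos(4*t + 1).
Then F(1) - F(0) = (-2*cos(5)) - (-2*cos(1)) = -2*cos(5) + 2*cos(1).

-2*cos(5) + 2*cos(1)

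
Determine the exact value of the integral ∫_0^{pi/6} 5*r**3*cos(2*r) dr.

Integrate by parts 3 times (u = r^3, dv = 5*cos(2*r) dr).
An antiderivative is F(r) = 5*r**3*sin(2*r)/2 + 15*r**2*cos(2*r)/4 - 15*r*sin(2*r)/4 - 15*cos(2*r)/8.
Then F(pi/6) - F(0) = (-5*sqrt(3)*pi/16 - 15/16 + 5*sqrt(3)*pi**3/864 + 5*pi**2/96) - (-15/8) = -5*sqrt(3)*pi/16 + 5*sqrt(3)*pi**3/864 + 5*pi**2/96 + 15/16.

-5*sqrt(3)*pi/16 + 5*sqrt(3)*pi**3/864 + 5*pi**2/96 + 15/16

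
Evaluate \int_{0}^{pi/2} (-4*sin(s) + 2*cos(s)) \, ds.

-2

An antiderivative is F(s) = 2*sin(s) + 4*cos(s).
Then F(pi/2) - F(0) = (2) - (4) = -2.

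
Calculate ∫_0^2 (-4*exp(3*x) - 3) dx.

-4*exp(6)/3 - 14/3

An antiderivative is F(x) = -4*exp(3*x)/3 - 3*x.
Then F(2) - F(0) = (-4*exp(6)/3 - 6) - (-4/3) = -4*exp(6)/3 - 14/3.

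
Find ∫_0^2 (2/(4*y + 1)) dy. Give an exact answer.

log(3)

An antiderivative is F(y) = log(4*y + 1)/2.
Then F(2) - F(0) = (log(3)) - (0) = log(3).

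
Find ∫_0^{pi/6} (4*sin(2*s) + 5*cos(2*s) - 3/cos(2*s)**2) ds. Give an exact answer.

1 - sqrt(3)/4

An antiderivative is F(s) = 5*sin(2*s)/2 - 2*cos(2*s) - 3*tan(2*s)/2.
Then F(pi/6) - F(0) = (-1 - sqrt(3)/4) - (-2) = 1 - sqrt(3)/4.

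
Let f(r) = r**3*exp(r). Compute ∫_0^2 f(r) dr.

Integrate by parts 3 times (u = r^3, dv = exp(r) dr).
An antiderivative is F(r) = (r**3 - 3*r**2 + 6*r - 6)*exp(r).
Then F(2) - F(0) = (2*exp(2)) - (-6) = 6 + 2*exp(2).

6 + 2*exp(2)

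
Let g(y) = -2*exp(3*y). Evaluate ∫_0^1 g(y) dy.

An antiderivative is F(y) = -2*exp(3*y)/3.
Then F(1) - F(0) = (-2*exp(3)/3) - (-2/3) = 2/3 - 2*exp(3)/3.

2/3 - 2*exp(3)/3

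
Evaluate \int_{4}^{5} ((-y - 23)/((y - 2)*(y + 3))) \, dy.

Factor the denominator: y**2 + y - 6 = (y + 3)(y - 2).
Partial fractions: (-y - 23)/((y - 2)*(y + 3)) = 4/(y + 3) - 5/(y - 2).
An antiderivative is F(y) = -5*log(y - 2) + 4*log(y + 3).
Then F(5) - F(4) = (-5*log(3) + 12*log(2)) - (-5*log(2) + 4*log(7)) = -4*log(7) - 5*log(3) + 17*log(2).

-4*log(7) - 5*log(3) + 17*log(2)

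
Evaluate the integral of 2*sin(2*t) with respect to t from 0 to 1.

1 - cos(2)

Let u = 2*t, so du = 2 dt. When t = 0, u = 0; when t = 1, u = 2.
The integral becomes ∫ sin(u) du from 0 to 2, with antiderivative -cos(u).
Back in t: F(t) = -cos(2*t).
Then F(1) - F(0) = (-cos(2)) - (-1) = 1 - cos(2).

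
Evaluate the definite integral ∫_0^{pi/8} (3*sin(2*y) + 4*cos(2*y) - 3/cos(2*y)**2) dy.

sqrt(2)/4

An antiderivative is F(y) = 2*sin(2*y) - 3*cos(2*y)/2 - 3*tan(2*y)/2.
Then F(pi/8) - F(0) = (-3/2 + sqrt(2)/4) - (-3/2) = sqrt(2)/4.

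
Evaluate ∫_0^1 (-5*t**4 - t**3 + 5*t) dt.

By the power rule, an antiderivative is F(t) = -t**5 - t**4/4 + 5*t**2/2.
Then F(1) - F(0) = (5/4) - (0) = 5/4.

5/4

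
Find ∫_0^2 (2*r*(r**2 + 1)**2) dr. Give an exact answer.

124/3

Let u = r**2 + 1, so du = 2*r dr. When r = 0, u = 1; when r = 2, u = 5.
The integral becomes ∫ u**2 du from 1 to 5, with antiderivative u**3/3.
Back in r: F(r) = (r**2 + 1)**3/3.
Then F(2) - F(0) = (125/3) - (1/3) = 124/3.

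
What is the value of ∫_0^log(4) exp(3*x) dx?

Let u = exp(x), so du = exp(x) dx. When x = 0, u = 1; when x = log(4), u = 4.
The integral becomes ∫ u**2 du from 1 to 4, with antiderivative u**3/3.
Back in x: F(x) = exp(3*x)/3.
Then F(log(4)) - F(0) = (64/3) - (1/3) = 21.

21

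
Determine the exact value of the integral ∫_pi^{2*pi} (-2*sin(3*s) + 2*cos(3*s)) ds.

4/3

An antiderivative is F(s) = 2*sin(3*s)/3 + 2*cos(3*s)/3.
Then F(2*pi) - F(pi) = (2/3) - (-2/3) = 4/3.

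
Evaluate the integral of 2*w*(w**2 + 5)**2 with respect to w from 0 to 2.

604/3

Let u = w**2 + 5, so du = 2*w dw. When w = 0, u = 5; when w = 2, u = 9.
The integral becomes ∫ u**2 du from 5 to 9, with antiderivative u**3/3.
Back in w: F(w) = (w**2 + 5)**3/3.
Then F(2) - F(0) = (243) - (125/3) = 604/3.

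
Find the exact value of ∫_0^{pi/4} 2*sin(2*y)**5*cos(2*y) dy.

Let u = sin(2*y), so du = 2*cos(2*y) dy. When y = 0, u = 0; when y = pi/4, u = 1.
The integral becomes ∫ u**5 du from 0 to 1, with antiderivative u**6/6.
Back in y: F(y) = sin(2*y)**6/6.
Then F(pi/4) - F(0) = (1/6) - (0) = 1/6.

1/6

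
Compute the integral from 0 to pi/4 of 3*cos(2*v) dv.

An antiderivative is F(v) = 3*sin(2*v)/2.
Then F(pi/4) - F(0) = (3/2) - (0) = 3/2.

3/2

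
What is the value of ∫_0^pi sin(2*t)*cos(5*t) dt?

Use the identity sin(2*t)cos(5*t) = [sin(7*t) + sin(-3*t)]/2.
An antiderivative is F(t) = cos(3*t)/6 - cos(7*t)/14.
Then F(pi) - F(0) = (-2/21) - (2/21) = -4/21.

-4/21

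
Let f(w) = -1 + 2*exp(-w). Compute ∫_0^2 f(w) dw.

An antiderivative is F(w) = -w - 2*exp(-w).
Then F(2) - F(0) = (-2 - 2*exp(-2)) - (-2) = -2*exp(-2).

-2*exp(-2)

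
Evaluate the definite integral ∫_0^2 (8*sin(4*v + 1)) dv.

Let u = 4*v + 1, so du = 4 dv. When v = 0, u = 1; when v = 2, u = 9.
The integral becomes 2·∫ sin(u) du from 1 to 9, with antiderivative -2*cos(u).
Back in v: F(v) = -2*cos(4*v + 1).
Then F(2) - F(0) = (-2*cos(9)) - (-2*cos(1)) = 2*cos(1) - 2*cos(9).

2*cos(1) - 2*cos(9)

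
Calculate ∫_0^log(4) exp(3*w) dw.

21

Let u = exp(w), so du = exp(w) dw. When w = 0, u = 1; when w = log(4), u = 4.
The integral becomes ∫ u**2 du from 1 to 4, with antiderivative u**3/3.
Back in w: F(w) = exp(3*w)/3.
Then F(log(4)) - F(0) = (64/3) - (1/3) = 21.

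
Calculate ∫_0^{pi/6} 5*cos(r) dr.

An antiderivative is F(r) = 5*sin(r).
Then F(pi/6) - F(0) = (5/2) - (0) = 5/2.

5/2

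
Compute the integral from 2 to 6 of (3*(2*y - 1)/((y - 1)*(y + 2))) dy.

log(5) + 5*log(2)

Factor the denominator: y**2 + y - 2 = (y + 2)(y - 1).
Partial fractions: 3*(2*y - 1)/((y - 1)*(y + 2)) = 5/(y + 2) + 1/(y - 1).
An antiderivative is F(y) = log(y - 1) + 5*log(y + 2).
Then F(6) - F(2) = (log(5) + 15*log(2)) - (10*log(2)) = log(5) + 5*log(2).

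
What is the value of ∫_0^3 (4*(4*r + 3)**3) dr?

12636

Let u = 4*r + 3, so du = 4 dr. When r = 0, u = 3; when r = 3, u = 15.
The integral becomes ∫ u**3 du from 3 to 15, with antiderivative u**4/4.
Back in r: F(r) = (4*r + 3)**4/4.
Then F(3) - F(0) = (50625/4) - (81/4) = 12636.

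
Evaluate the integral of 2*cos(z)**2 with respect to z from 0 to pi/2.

Use the identity cos^2(z) = (1 + cos(2*z))/2.
An antiderivative is F(z) = z + sin(2*z)/2.
Then F(pi/2) - F(0) = (pi/2) - (0) = pi/2.

pi/2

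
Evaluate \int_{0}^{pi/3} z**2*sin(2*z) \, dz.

-3/8 + pi**2/36 + sqrt(3)*pi/12

Integrate by parts twice (u = z^2, dv = sin(2*z) dz).
An antiderivative is F(z) = -z**2*cos(2*z)/2 + z*sin(2*z)/2 + cos(2*z)/4.
Then F(pi/3) - F(0) = (-1/8 + pi**2/36 + sqrt(3)*pi/12) - (1/4) = -3/8 + pi**2/36 + sqrt(3)*pi/12.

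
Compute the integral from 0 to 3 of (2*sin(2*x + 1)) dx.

-cos(7) + cos(1)

Let u = 2*x + 1, so du = 2 dx. When x = 0, u = 1; when x = 3, u = 7.
The integral becomes ∫ sin(u) du from 1 to 7, with antiderivative -cos(u).
Back in x: F(x) = -cos(2*x + 1).
Then F(3) - F(0) = (-cos(7)) - (-cos(1)) = -cos(7) + cos(1).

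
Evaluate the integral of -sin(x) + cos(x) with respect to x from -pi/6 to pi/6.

1

An antiderivative is F(x) = sin(x) + cos(x).
Then F(pi/6) - F(-pi/6) = (1/2 + sqrt(3)/2) - (-1/2 + sqrt(3)/2) = 1.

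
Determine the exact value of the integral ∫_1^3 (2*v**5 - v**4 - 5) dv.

By the power rule, an antiderivative is F(v) = v**6/3 - v**5/5 - 5*v.
Then F(3) - F(1) = (897/5) - (-73/15) = 2764/15.

2764/15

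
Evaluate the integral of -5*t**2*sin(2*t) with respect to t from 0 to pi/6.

Integrate by parts twice (u = t^2, dv = -5*sin(2*t) dt).
An antiderivative is F(t) = 5*t**2*cos(2*t)/2 - 5*t*sin(2*t)/2 - 5*cos(2*t)/4.
Then F(pi/6) - F(0) = (-5*sqrt(3)*pi/24 - 5/8 + 5*pi**2/144) - (-5/4) = -5*sqrt(3)*pi/24 + 5*pi**2/144 + 5/8.

-5*sqrt(3)*pi/24 + 5*pi**2/144 + 5/8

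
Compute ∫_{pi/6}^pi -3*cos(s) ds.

3/2

An antiderivative is F(s) = -3*sin(s).
Then F(pi) - F(pi/6) = (0) - (-3/2) = 3/2.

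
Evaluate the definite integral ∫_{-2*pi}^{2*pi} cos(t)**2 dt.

Use the identity cos^2(t) = (1 + cos(2*t))/2.
An antiderivative is F(t) = t/2 + sin(2*t)/4.
Then F(2*pi) - F(-2*pi) = (pi) - (-pi) = 2*pi.

2*pi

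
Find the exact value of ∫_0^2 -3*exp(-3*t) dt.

An antiderivative is F(t) = exp(-3*t).
Then F(2) - F(0) = (exp(-6)) - (1) = -1 + exp(-6).

-1 + exp(-6)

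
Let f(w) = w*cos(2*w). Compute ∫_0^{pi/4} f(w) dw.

-1/4 + pi/8

Integrate by parts once (u = w, dv = cos(2*w) dw).
An antiderivative is F(w) = w*sin(2*w)/2 + cos(2*w)/4.
Then F(pi/4) - F(0) = (pi/8) - (1/4) = -1/4 + pi/8.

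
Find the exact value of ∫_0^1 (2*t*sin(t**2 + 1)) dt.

Let u = t**2 + 1, so du = 2*t dt. When t = 0, u = 1; when t = 1, u = 2.
The integral becomes ∫ sin(u) du from 1 to 2, with antiderivative -cos(u).
Back in t: F(t) = -cos(t**2 + 1).
Then F(1) - F(0) = (-cos(2)) - (-cos(1)) = -cos(2) + cos(1).

-cos(2) + cos(1)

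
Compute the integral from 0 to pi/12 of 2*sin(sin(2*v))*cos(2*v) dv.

1 - cos(1/2)

Let u = sin(2*v), so du = 2*cos(2*v) dv. When v = 0, u = 0; when v = pi/12, u = 1/2.
The integral becomes ∫ sin(u) du from 0 to 1/2, with antiderivative -cos(u).
Back in v: F(v) = -cos(sin(2*v)).
Then F(pi/12) - F(0) = (-cos(1/2)) - (-1) = 1 - cos(1/2).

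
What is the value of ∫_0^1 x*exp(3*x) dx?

1/9 + 2*exp(3)/9

Integrate by parts once (u = x, dv = exp(3*x) dx).
An antiderivative is F(x) = (3*x - 1)*exp(3*x)/9.
Then F(1) - F(0) = (2*exp(3)/9) - (-1/9) = 1/9 + 2*exp(3)/9.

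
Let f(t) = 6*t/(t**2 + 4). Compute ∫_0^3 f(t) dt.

Let u = t**2 + 4, so du = 2*t dt. When t = 0, u = 4; when t = 3, u = 13.
The integral becomes 3·∫ 1/u du from 4 to 13, with antiderivative 3*log(u).
Back in t: F(t) = 3*log(t**2 + 4).
Then F(3) - F(0) = (3*log(13)) - (log(64)) = -6*log(2) + 3*log(13).

-6*log(2) + 3*log(13)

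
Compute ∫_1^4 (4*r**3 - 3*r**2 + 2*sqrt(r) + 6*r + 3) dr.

766/3

By the power rule, an antiderivative is F(r) = r**4 + 4*r**(3/2)/3 - r**3 + 3*r**2 + 3*r.
Then F(4) - F(1) = (788/3) - (22/3) = 766/3.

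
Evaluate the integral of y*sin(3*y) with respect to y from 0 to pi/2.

-1/9

Integrate by parts once (u = y, dv = sin(3*y) dy).
An antiderivative is F(y) = -y*cos(3*y)/3 + sin(3*y)/9.
Then F(pi/2) - F(0) = (-1/9) - (0) = -1/9.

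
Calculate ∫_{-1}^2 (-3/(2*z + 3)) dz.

-3*log(7)/2

An antiderivative is F(z) = -3*log(2*z + 3)/2.
Then F(2) - F(-1) = (-3*log(7)/2) - (0) = -3*log(7)/2.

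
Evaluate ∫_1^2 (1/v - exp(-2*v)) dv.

An antiderivative is F(v) = log(v) + exp(-2*v)/2.
Then F(2) - F(1) = (exp(-4)/2 + log(2)) - (exp(-2)/2) = -exp(-2)/2 + exp(-4)/2 + log(2).

-exp(-2)/2 + exp(-4)/2 + log(2)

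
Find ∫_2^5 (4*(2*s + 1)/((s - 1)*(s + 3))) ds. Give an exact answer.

Factor the denominator: s**2 + 2*s - 3 = (s + 3)(s - 1).
Partial fractions: 4*(2*s + 1)/((s - 1)*(s + 3)) = 5/(s + 3) + 3/(s - 1).
An antiderivative is F(s) = 3*log(s - 1) + 5*log(s + 3).
Then F(5) - F(2) = (21*log(2)) - (5*log(5)) = -5*log(5) + 21*log(2).

-5*log(5) + 21*log(2)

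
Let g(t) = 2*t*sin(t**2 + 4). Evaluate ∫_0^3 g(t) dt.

Let u = t**2 + 4, so du = 2*t dt. When t = 0, u = 4; when t = 3, u = 13.
The integral becomes ∫ sin(u) du from 4 to 13, with antiderivative -cos(u).
Back in t: F(t) = -cos(t**2 + 4).
Then F(3) - F(0) = (-cos(13)) - (-cos(4)) = -cos(13) + cos(4).

-cos(13) + cos(4)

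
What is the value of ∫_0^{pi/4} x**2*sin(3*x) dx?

-2/27 - sqrt(2)/27 + sqrt(2)*pi/36 + sqrt(2)*pi**2/96

Integrate by parts twice (u = x^2, dv = sin(3*x) dx).
An antiderivative is F(x) = -x**2*cos(3*x)/3 + 2*x*sin(3*x)/9 + 2*cos(3*x)/27.
Then F(pi/4) - F(0) = (sqrt(2)*(-32 + 24*pi + 9*pi**2)/864) - (2/27) = -2/27 - sqrt(2)/27 + sqrt(2)*pi/36 + sqrt(2)*pi**2/96.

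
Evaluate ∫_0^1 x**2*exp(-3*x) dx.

Integrate by parts twice (u = x^2, dv = exp(-3*x) dx).
An antiderivative is F(x) = (-9*x**2 - 6*x - 2)*exp(-3*x)/27.
Then F(1) - F(0) = (-17*exp(-3)/27) - (-2/27) = 2/27 - 17*exp(-3)/27.

2/27 - 17*exp(-3)/27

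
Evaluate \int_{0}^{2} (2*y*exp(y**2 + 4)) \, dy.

Let u = y**2 + 4, so du = 2*y dy. When y = 0, u = 4; when y = 2, u = 8.
The integral becomes ∫ exp(u) du from 4 to 8, with antiderivative exp(u).
Back in y: F(y) = exp(y**2 + 4).
Then F(2) - F(0) = (exp(8)) - (exp(4)) = -exp(4) + exp(8).

-exp(4) + exp(8)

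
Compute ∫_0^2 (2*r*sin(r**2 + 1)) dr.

Let u = r**2 + 1, so du = 2*r dr. When r = 0, u = 1; when r = 2, u = 5.
The integral becomes ∫ sin(u) du from 1 to 5, with antiderivative -cos(u).
Back in r: F(r) = -cos(r**2 + 1).
Then F(2) - F(0) = (-cos(5)) - (-cos(1)) = -cos(5) + cos(1).

-cos(5) + cos(1)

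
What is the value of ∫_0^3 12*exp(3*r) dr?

Let u = 3*r, so du = 3 dr. When r = 0, u = 0; when r = 3, u = 9.
The integral becomes 4·∫ exp(u) du from 0 to 9, with antiderivative 4*exp(u).
Back in r: F(r) = 4*exp(3*r).
Then F(3) - F(0) = (4*exp(9)) - (4) = -4 + 4*exp(9).

-4 + 4*exp(9)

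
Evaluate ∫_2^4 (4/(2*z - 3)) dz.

An antiderivative is F(z) = 2*log(2*z - 3).
Then F(4) - F(2) = (log(25)) - (0) = log(25).

log(25)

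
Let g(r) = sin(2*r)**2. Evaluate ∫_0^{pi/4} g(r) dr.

Use the identity sin^2(2*r) = (1 - cos(4*r))/2.
An antiderivative is F(r) = r/2 - sin(4*r)/8.
Then F(pi/4) - F(0) = (pi/8) - (0) = pi/8.

pi/8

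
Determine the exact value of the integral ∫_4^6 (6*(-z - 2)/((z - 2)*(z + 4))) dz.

Factor the denominator: z**2 + 2*z - 8 = (z + 4)(z - 2).
Partial fractions: 6*(-z - 2)/((z - 2)*(z + 4)) = -2/(z + 4) - 4/(z - 2).
An antiderivative is F(z) = -4*log(z - 2) - 2*log(z + 4).
Then F(6) - F(4) = (-10*log(2) - 2*log(5)) - (-10*log(2)) = -log(25).

-log(25)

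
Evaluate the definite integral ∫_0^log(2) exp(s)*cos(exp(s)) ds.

Let u = exp(s), so du = exp(s) ds. When s = 0, u = 1; when s = log(2), u = 2.
The integral becomes ∫ cos(u) du from 1 to 2, with antiderivative sin(u).
Back in s: F(s) = sin(exp(s)).
Then F(log(2)) - F(0) = (sin(2)) - (sin(1)) = -sin(1) + sin(2).

-sin(1) + sin(2)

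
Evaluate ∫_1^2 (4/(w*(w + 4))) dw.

log(5/3)

Factor the denominator: w**2 + 4*w = (w + 4)w.
Partial fractions: 4/(w*(w + 4)) = -1/(w + 4) + 1/w.
An antiderivative is F(w) = log(w) - log(w + 4).
Then F(2) - F(1) = (-log(3)) - (-log(5)) = log(5/3).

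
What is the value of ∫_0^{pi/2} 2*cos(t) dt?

2

An antiderivative is F(t) = 2*sin(t).
Then F(pi/2) - F(0) = (2) - (0) = 2.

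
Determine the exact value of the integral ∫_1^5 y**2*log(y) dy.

Integrate by parts once (u = ln y, dv = y**2 dy).
An antiderivative is F(y) = y**3*(3*log(y) - 1)/9.
Then F(5) - F(1) = (-125/9 + 125*log(5)/3) - (-1/9) = -124/9 + 125*log(5)/3.

-124/9 + 125*log(5)/3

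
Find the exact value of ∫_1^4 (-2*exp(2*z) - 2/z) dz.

An antiderivative is F(z) = -exp(2*z) - 2*log(z).
Then F(4) - F(1) = (-exp(8) - log(16)) - (-exp(2)) = -exp(8) - log(16) + exp(2).

-exp(8) - log(16) + exp(2)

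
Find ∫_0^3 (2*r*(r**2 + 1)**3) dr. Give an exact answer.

Let u = r**2 + 1, so du = 2*r dr. When r = 0, u = 1; when r = 3, u = 10.
The integral becomes ∫ u**3 du from 1 to 10, with antiderivative u**4/4.
Back in r: F(r) = (r**2 + 1)**4/4.
Then F(3) - F(0) = (2500) - (1/4) = 9999/4.

9999/4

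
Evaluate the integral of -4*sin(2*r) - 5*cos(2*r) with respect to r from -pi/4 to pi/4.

An antiderivative is F(r) = -5*sin(2*r)/2 + 2*cos(2*r).
Then F(pi/4) - F(-pi/4) = (-5/2) - (5/2) = -5.

-5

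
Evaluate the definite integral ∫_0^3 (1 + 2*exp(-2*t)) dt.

4 - exp(-6)

An antiderivative is F(t) = t - exp(-2*t).
Then F(3) - F(0) = (3 - exp(-6)) - (-1) = 4 - exp(-6).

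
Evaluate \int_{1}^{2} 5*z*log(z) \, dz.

Integrate by parts once (u = ln z, dv = 5*z dz).
An antiderivative is F(z) = 5*z**2*(2*log(z) - 1)/4.
Then F(2) - F(1) = (-5 + 10*log(2)) - (-5/4) = -15/4 + 10*log(2).

-15/4 + 10*log(2)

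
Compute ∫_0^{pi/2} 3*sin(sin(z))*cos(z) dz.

3 - 3*cos(1)

Let u = sin(z), so du = cos(z) dz. When z = 0, u = 0; when z = pi/2, u = 1.
The integral becomes 3·∫ sin(u) du from 0 to 1, with antiderivative -3*cos(u).
Back in z: F(z) = -3*cos(sin(z)).
Then F(pi/2) - F(0) = (-3*cos(1)) - (-3) = 3 - 3*cos(1).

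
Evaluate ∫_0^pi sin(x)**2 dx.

Use the identity sin^2(x) = (1 - cos(2*x))/2.
An antiderivative is F(x) = x/2 - sin(2*x)/4.
Then F(pi) - F(0) = (pi/2) - (0) = pi/2.

pi/2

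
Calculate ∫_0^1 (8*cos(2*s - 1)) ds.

8*sin(1)

Let u = 2*s - 1, so du = 2 ds. When s = 0, u = -1; when s = 1, u = 1.
The integral becomes 4·∫ cos(u) du from -1 to 1, with antiderivative 4*sin(u).
Back in s: F(s) = 4*sin(2*s - 1).
Then F(1) - F(0) = (4*sin(1)) - (-4*sin(1)) = 8*sin(1).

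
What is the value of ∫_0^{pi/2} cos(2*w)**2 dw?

Use the identity cos^2(2*w) = (1 + cos(4*w))/2.
An antiderivative is F(w) = w/2 + sin(4*w)/8.
Then F(pi/2) - F(0) = (pi/4) - (0) = pi/4.

pi/4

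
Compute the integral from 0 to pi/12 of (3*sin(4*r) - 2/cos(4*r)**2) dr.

An antiderivative is F(r) = -3*cos(4*r)/4 - tan(4*r)/2.
Then F(pi/12) - F(0) = (-sqrt(3)/2 - 3/8) - (-3/4) = 3/8 - sqrt(3)/2.

3/8 - sqrt(3)/2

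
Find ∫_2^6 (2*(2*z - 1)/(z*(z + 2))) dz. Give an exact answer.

log(32/3)

Factor the denominator: z**2 + 2*z = (z + 2)z.
Partial fractions: 2*(2*z - 1)/(z*(z + 2)) = 5/(z + 2) - 1/z.
An antiderivative is F(z) = -log(z) + 5*log(z + 2).
Then F(6) - F(2) = (-log(3) + 14*log(2)) - (9*log(2)) = log(32/3).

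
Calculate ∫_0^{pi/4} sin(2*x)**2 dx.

pi/8

Use the identity sin^2(2*x) = (1 - cos(4*x))/2.
An antiderivative is F(x) = x/2 - sin(4*x)/8.
Then F(pi/4) - F(0) = (pi/8) - (0) = pi/8.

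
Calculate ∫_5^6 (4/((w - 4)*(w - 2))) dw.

Factor the denominator: w**2 - 6*w + 8 = (w - 2)(w - 4).
Partial fractions: 4/((w - 4)*(w - 2)) = -2/(w - 2) + 2/(w - 4).
An antiderivative is F(w) = 2*log(w - 4) - 2*log(w - 2).
Then F(6) - F(5) = (-log(4)) - (-log(9)) = log(9/4).

log(9/4)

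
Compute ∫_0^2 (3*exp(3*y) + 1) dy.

An antiderivative is F(y) = exp(3*y) + y.
Then F(2) - F(0) = (2 + exp(6)) - (1) = 1 + exp(6).

1 + exp(6)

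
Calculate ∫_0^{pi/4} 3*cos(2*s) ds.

3/2

An antiderivative is F(s) = 3*sin(2*s)/2.
Then F(pi/4) - F(0) = (3/2) - (0) = 3/2.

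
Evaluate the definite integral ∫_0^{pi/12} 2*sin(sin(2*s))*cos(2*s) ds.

Let u = sin(2*s), so du = 2*cos(2*s) ds. When s = 0, u = 0; when s = pi/12, u = 1/2.
The integral becomes ∫ sin(u) du from 0 to 1/2, with antiderivative -cos(u).
Back in s: F(s) = -cos(sin(2*s)).
Then F(pi/12) - F(0) = (-cos(1/2)) - (-1) = 1 - cos(1/2).

1 - cos(1/2)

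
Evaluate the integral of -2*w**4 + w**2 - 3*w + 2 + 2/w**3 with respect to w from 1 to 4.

-32301/80

By the power rule, an antiderivative is F(w) = -2*w**5/5 + w**3/3 - 3*w**2/2 + 2*w - 1/w**2.
Then F(4) - F(1) = (-97039/240) - (-17/30) = -32301/80.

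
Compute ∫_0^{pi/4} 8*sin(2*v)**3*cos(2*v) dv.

1

Let u = sin(2*v), so du = 2*cos(2*v) dv. When v = 0, u = 0; when v = pi/4, u = 1.
The integral becomes 4·∫ u**3 du from 0 to 1, with antiderivative u**4.
Back in v: F(v) = sin(2*v)**4.
Then F(pi/4) - F(0) = (1) - (0) = 1.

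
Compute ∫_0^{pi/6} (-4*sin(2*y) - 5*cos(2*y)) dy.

-5*sqrt(3)/4 - 1

An antiderivative is F(y) = -5*sin(2*y)/2 + 2*cos(2*y).
Then F(pi/6) - F(0) = (1 - 5*sqrt(3)/4) - (2) = -5*sqrt(3)/4 - 1.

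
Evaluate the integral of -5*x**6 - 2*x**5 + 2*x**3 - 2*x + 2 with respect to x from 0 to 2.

By the power rule, an antiderivative is F(x) = -5*x**7/7 - x**6/3 + x**4/2 - x**2 + 2*x.
Then F(2) - F(0) = (-2200/21) - (0) = -2200/21.

-2200/21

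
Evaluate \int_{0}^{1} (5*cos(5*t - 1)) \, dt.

Let u = 5*t - 1, so du = 5 dt. When t = 0, u = -1; when t = 1, u = 4.
The integral becomes ∫ cos(u) du from -1 to 4, with antiderivative sin(u).
Back in t: F(t) = sin(5*t - 1).
Then F(1) - F(0) = (sin(4)) - (-sin(1)) = sin(4) + sin(1).

sin(4) + sin(1)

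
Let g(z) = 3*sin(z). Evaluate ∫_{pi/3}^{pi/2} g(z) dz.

3/2

An antiderivative is F(z) = -3*cos(z).
Then F(pi/2) - F(pi/3) = (0) - (-3/2) = 3/2.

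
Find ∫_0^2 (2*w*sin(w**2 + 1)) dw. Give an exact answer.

-cos(5) + cos(1)

Let u = w**2 + 1, so du = 2*w dw. When w = 0, u = 1; when w = 2, u = 5.
The integral becomes ∫ sin(u) du from 1 to 5, with antiderivative -cos(u).
Back in w: F(w) = -cos(w**2 + 1).
Then F(2) - F(0) = (-cos(5)) - (-cos(1)) = -cos(5) + cos(1).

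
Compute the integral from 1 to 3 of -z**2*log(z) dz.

Integrate by parts once (u = ln z, dv = -z**2 dz).
An antiderivative is F(z) = -z**3*(3*log(z) - 1)/9.
Then F(3) - F(1) = (3 - 9*log(3)) - (1/9) = 26/9 - 9*log(3).

26/9 - 9*log(3)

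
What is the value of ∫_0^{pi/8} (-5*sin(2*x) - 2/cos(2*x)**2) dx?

An antiderivative is F(x) = 5*cos(2*x)/2 - tan(2*x).
Then F(pi/8) - F(0) = (-1 + 5*sqrt(2)/4) - (5/2) = -7/2 + 5*sqrt(2)/4.

-7/2 + 5*sqrt(2)/4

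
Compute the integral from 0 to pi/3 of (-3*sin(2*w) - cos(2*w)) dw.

-9/4 - sqrt(3)/4

An antiderivative is F(w) = -sin(2*w)/2 + 3*cos(2*w)/2.
Then F(pi/3) - F(0) = (-3/4 - sqrt(3)/4) - (3/2) = -9/4 - sqrt(3)/4.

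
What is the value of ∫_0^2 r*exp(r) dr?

1 + exp(2)

Integrate by parts once (u = r, dv = exp(r) dr).
An antiderivative is F(r) = (r - 1)*exp(r).
Then F(2) - F(0) = (exp(2)) - (-1) = 1 + exp(2).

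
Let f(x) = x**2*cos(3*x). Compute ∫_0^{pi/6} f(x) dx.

-2/27 + pi**2/108

Integrate by parts twice (u = x^2, dv = cos(3*x) dx).
An antiderivative is F(x) = x**2*sin(3*x)/3 + 2*x*cos(3*x)/9 - 2*sin(3*x)/27.
Then F(pi/6) - F(0) = (-2/27 + pi**2/108) - (0) = -2/27 + pi**2/108.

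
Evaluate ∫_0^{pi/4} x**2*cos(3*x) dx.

sqrt(2)*(-24*pi - 32 + 9*pi**2)/864

Integrate by parts twice (u = x^2, dv = cos(3*x) dx).
An antiderivative is F(x) = x**2*sin(3*x)/3 + 2*x*cos(3*x)/9 - 2*sin(3*x)/27.
Then F(pi/4) - F(0) = (sqrt(2)*(-24*pi - 32 + 9*pi**2)/864) - (0) = sqrt(2)*(-24*pi - 32 + 9*pi**2)/864.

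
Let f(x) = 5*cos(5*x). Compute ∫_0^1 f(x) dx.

sin(5)

Let u = 5*x, so du = 5 dx. When x = 0, u = 0; when x = 1, u = 5.
The integral becomes ∫ cos(u) du from 0 to 5, with antiderivative sin(u).
Back in x: F(x) = sin(5*x).
Then F(1) - F(0) = (sin(5)) - (0) = sin(5).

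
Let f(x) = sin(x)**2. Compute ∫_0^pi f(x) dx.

pi/2

Use the identity sin^2(x) = (1 - cos(2*x))/2.
An antiderivative is F(x) = x/2 - sin(2*x)/4.
Then F(pi) - F(0) = (pi/2) - (0) = pi/2.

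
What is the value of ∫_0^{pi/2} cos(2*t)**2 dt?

pi/4

Use the identity cos^2(2*t) = (1 + cos(4*t))/2.
An antiderivative is F(t) = t/2 + sin(4*t)/8.
Then F(pi/2) - F(0) = (pi/4) - (0) = pi/4.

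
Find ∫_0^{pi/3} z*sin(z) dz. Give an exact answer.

Integrate by parts once (u = z, dv = sin(z) dz).
An antiderivative is F(z) = -z*cos(z) + sin(z).
Then F(pi/3) - F(0) = (-pi/6 + sqrt(3)/2) - (0) = -pi/6 + sqrt(3)/2.

-pi/6 + sqrt(3)/2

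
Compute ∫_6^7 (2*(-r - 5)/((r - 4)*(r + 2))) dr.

-log(3)

Factor the denominator: r**2 - 2*r - 8 = (r + 2)(r - 4).
Partial fractions: 2*(-r - 5)/((r - 4)*(r + 2)) = 1/(r + 2) - 3/(r - 4).
An antiderivative is F(r) = -3*log(r - 4) + log(r + 2).
Then F(7) - F(6) = (-log(3)) - (0) = -log(3).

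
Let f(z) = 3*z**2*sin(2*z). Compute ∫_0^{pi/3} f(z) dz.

Integrate by parts twice (u = z^2, dv = 3*sin(2*z) dz).
An antiderivative is F(z) = -3*z**2*cos(2*z)/2 + 3*z*sin(2*z)/2 + 3*cos(2*z)/4.
Then F(pi/3) - F(0) = (-3/8 + pi**2/12 + sqrt(3)*pi/4) - (3/4) = -9/8 + pi**2/12 + sqrt(3)*pi/4.

-9/8 + pi**2/12 + sqrt(3)*pi/4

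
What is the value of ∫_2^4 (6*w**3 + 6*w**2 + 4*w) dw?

496

By the power rule, an antiderivative is F(w) = 3*w**4/2 + 2*w**3 + 2*w**2.
Then F(4) - F(2) = (544) - (48) = 496.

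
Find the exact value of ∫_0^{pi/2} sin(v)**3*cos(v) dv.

Let u = sin(v), so du = cos(v) dv. When v = 0, u = 0; when v = pi/2, u = 1.
The integral becomes ∫ u**3 du from 0 to 1, with antiderivative u**4/4.
Back in v: F(v) = sin(v)**4/4.
Then F(pi/2) - F(0) = (1/4) - (0) = 1/4.

1/4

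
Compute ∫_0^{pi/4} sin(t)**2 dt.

-1/4 + pi/8

Use the identity sin^2(t) = (1 - cos(2*t))/2.
An antiderivative is F(t) = t/2 - sin(2*t)/4.
Then F(pi/4) - F(0) = (-1/4 + pi/8) - (0) = -1/4 + pi/8.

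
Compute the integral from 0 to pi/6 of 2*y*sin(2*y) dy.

-pi/12 + sqrt(3)/4

Integrate by parts once (u = y, dv = 2*sin(2*y) dy).
An antiderivative is F(y) = -y*cos(2*y) + sin(2*y)/2.
Then F(pi/6) - F(0) = (-pi/12 + sqrt(3)/4) - (0) = -pi/12 + sqrt(3)/4.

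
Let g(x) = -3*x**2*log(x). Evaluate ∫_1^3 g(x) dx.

Integrate by parts once (u = ln x, dv = -3*x**2 dx).
An antiderivative is F(x) = -x**3*(3*log(x) - 1)/3.
Then F(3) - F(1) = (9 - 27*log(3)) - (1/3) = 26/3 - 27*log(3).

26/3 - 27*log(3)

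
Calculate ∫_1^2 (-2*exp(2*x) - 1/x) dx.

An antiderivative is F(x) = -exp(2*x) - log(x).
Then F(2) - F(1) = (-exp(4) - log(2)) - (-exp(2)) = -exp(4) - log(2) + exp(2).

-exp(4) - log(2) + exp(2)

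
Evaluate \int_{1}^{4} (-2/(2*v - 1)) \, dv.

-log(7)

An antiderivative is F(v) = -log(2*v - 1).
Then F(4) - F(1) = (-log(7)) - (0) = -log(7).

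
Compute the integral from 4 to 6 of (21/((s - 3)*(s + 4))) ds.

-3*log(5) + 3*log(3) + 6*log(2)

Factor the denominator: s**2 + s - 12 = (s + 4)(s - 3).
Partial fractions: 21/((s - 3)*(s + 4)) = -3/(s + 4) + 3/(s - 3).
An antiderivative is F(s) = 3*log(s - 3) - 3*log(s + 4).
Then F(6) - F(4) = (-3*log(5) - 3*log(2) + 3*log(3)) - (-9*log(2)) = -3*log(5) + 3*log(3) + 6*log(2).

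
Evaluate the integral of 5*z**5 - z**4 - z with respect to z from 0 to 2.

674/15

By the power rule, an antiderivative is F(z) = 5*z**6/6 - z**5/5 - z**2/2.
Then F(2) - F(0) = (674/15) - (0) = 674/15.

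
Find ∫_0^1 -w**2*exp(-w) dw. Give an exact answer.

Integrate by parts twice (u = w^2, dv = -exp(-w) dw).
An antiderivative is F(w) = (w**2 + 2*w + 2)*exp(-w).
Then F(1) - F(0) = (5*exp(-1)) - (2) = -2 + 5*exp(-1).

-2 + 5*exp(-1)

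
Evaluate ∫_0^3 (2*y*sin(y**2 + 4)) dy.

-cos(13) + cos(4)

Let u = y**2 + 4, so du = 2*y dy. When y = 0, u = 4; when y = 3, u = 13.
The integral becomes ∫ sin(u) du from 4 to 13, with antiderivative -cos(u).
Back in y: F(y) = -cos(y**2 + 4).
Then F(3) - F(0) = (-cos(13)) - (-cos(4)) = -cos(13) + cos(4).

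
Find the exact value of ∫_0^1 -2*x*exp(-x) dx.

Integrate by parts once (u = x, dv = -2*exp(-x) dx).
An antiderivative is F(x) = (2*x + 2)*exp(-x).
Then F(1) - F(0) = (4*exp(-1)) - (2) = -2 + 4*exp(-1).

-2 + 4*exp(-1)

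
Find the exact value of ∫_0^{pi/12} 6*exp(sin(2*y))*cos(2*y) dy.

-3 + 3*exp(1/2)

Let u = sin(2*y), so du = 2*cos(2*y) dy. When y = 0, u = 0; when y = pi/12, u = 1/2.
The integral becomes 3·∫ exp(u) du from 0 to 1/2, with antiderivative 3*exp(u).
Back in y: F(y) = 3*exp(sin(2*y)).
Then F(pi/12) - F(0) = (3*exp(1/2)) - (3) = -3 + 3*exp(1/2).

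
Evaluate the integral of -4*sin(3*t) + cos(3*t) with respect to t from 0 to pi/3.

-8/3

An antiderivative is F(t) = sin(3*t)/3 + 4*cos(3*t)/3.
Then F(pi/3) - F(0) = (-4/3) - (4/3) = -8/3.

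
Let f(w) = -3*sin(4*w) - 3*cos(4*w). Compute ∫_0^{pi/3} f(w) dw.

-9/8 + 3*sqrt(3)/8

An antiderivative is F(w) = -3*sin(4*w)/4 + 3*cos(4*w)/4.
Then F(pi/3) - F(0) = (-3/8 + 3*sqrt(3)/8) - (3/4) = -9/8 + 3*sqrt(3)/8.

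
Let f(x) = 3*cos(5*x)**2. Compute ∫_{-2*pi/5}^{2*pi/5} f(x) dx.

Use the identity cos^2(5*x) = (1 + cos(10*x))/2.
An antiderivative is F(x) = 3*x/2 + 3*sin(10*x)/20.
Then F(2*pi/5) - F(-2*pi/5) = (3*pi/5) - (-3*pi/5) = 6*pi/5.

6*pi/5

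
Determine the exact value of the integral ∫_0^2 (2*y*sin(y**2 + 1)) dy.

Let u = y**2 + 1, so du = 2*y dy. When y = 0, u = 1; when y = 2, u = 5.
The integral becomes ∫ sin(u) du from 1 to 5, with antiderivative -cos(u).
Back in y: F(y) = -cos(y**2 + 1).
Then F(2) - F(0) = (-cos(5)) - (-cos(1)) = -cos(5) + cos(1).

-cos(5) + cos(1)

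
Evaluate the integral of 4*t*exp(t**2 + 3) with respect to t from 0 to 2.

Let u = t**2 + 3, so du = 2*t dt. When t = 0, u = 3; when t = 2, u = 7.
The integral becomes 2·∫ exp(u) du from 3 to 7, with antiderivative 2*exp(u).
Back in t: F(t) = 2*exp(t**2 + 3).
Then F(2) - F(0) = (2*exp(7)) - (2*exp(3)) = -2*(1 - exp(4))*exp(3).

-2*(1 - exp(4))*exp(3)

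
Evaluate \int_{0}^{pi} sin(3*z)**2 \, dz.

pi/2

Use the identity sin^2(3*z) = (1 - cos(6*z))/2.
An antiderivative is F(z) = z/2 - sin(6*z)/12.
Then F(pi) - F(0) = (pi/2) - (0) = pi/2.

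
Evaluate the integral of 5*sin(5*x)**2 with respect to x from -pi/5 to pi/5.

pi

Use the identity sin^2(5*x) = (1 - cos(10*x))/2.
An antiderivative is F(x) = 5*x/2 - sin(10*x)/4.
Then F(pi/5) - F(-pi/5) = (pi/2) - (-pi/2) = pi.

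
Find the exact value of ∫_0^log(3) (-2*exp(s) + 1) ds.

An antiderivative is F(s) = s - 2*exp(s).
Then F(log(3)) - F(0) = (-6 + log(3)) - (-2) = -4 + log(3).

-4 + log(3)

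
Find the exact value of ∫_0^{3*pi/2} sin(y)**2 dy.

3*pi/4

Use the identity sin^2(y) = (1 - cos(2*y))/2.
An antiderivative is F(y) = y/2 - sin(2*y)/4.
Then F(3*pi/2) - F(0) = (3*pi/4) - (0) = 3*pi/4.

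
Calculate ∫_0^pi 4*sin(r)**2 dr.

2*pi

Use the identity sin^2(r) = (1 - cos(2*r))/2.
An antiderivative is F(r) = 2*r - sin(2*r).
Then F(pi) - F(0) = (2*pi) - (0) = 2*pi.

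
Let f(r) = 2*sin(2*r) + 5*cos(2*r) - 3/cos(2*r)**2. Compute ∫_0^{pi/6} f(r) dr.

An antiderivative is F(r) = 5*sin(2*r)/2 - cos(2*r) - 3*tan(2*r)/2.
Then F(pi/6) - F(0) = (-1/2 - sqrt(3)/4) - (-1) = 1/2 - sqrt(3)/4.

1/2 - sqrt(3)/4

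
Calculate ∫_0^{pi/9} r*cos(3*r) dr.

-1/18 + sqrt(3)*pi/54

Integrate by parts once (u = r, dv = cos(3*r) dr).
An antiderivative is F(r) = r*sin(3*r)/3 + cos(3*r)/9.
Then F(pi/9) - F(0) = (1/18 + sqrt(3)*pi/54) - (1/9) = -1/18 + sqrt(3)*pi/54.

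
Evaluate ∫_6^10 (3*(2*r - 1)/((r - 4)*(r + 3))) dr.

-3*log(3) + 3*log(13)

Factor the denominator: r**2 - r - 12 = (r + 3)(r - 4).
Partial fractions: 3*(2*r - 1)/((r - 4)*(r + 3)) = 3/(r + 3) + 3/(r - 4).
An antiderivative is F(r) = 3*log(r - 4) + 3*log(r + 3).
Then F(10) - F(6) = (3*log(2) + 3*log(3) + 3*log(13)) - (3*log(2) + 6*log(3)) = -3*log(3) + 3*log(13).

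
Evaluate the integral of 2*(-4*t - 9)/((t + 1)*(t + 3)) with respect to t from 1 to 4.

Factor the denominator: t**2 + 4*t + 3 = (t + 3)(t + 1).
Partial fractions: 2*(-4*t - 9)/((t + 1)*(t + 3)) = -3/(t + 3) - 5/(t + 1).
An antiderivative is F(t) = -5*log(t + 1) - 3*log(t + 3).
Then F(4) - F(1) = (-5*log(5) - 3*log(7)) - (-11*log(2)) = -5*log(5) - 3*log(7) + 11*log(2).

-5*log(5) - 3*log(7) + 11*log(2)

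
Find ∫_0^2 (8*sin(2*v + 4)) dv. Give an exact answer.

4*cos(4) - 4*cos(8)

Let u = 2*v + 4, so du = 2 dv. When v = 0, u = 4; when v = 2, u = 8.
The integral becomes 4·∫ sin(u) du from 4 to 8, with antiderivative -4*cos(u).
Back in v: F(v) = -4*cos(2*v + 4).
Then F(2) - F(0) = (-4*cos(8)) - (-4*cos(4)) = 4*cos(4) - 4*cos(8).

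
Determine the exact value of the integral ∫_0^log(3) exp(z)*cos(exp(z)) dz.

Let u = exp(z), so du = exp(z) dz. When z = 0, u = 1; when z = log(3), u = 3.
The integral becomes ∫ cos(u) du from 1 to 3, with antiderivative sin(u).
Back in z: F(z) = sin(exp(z)).
Then F(log(3)) - F(0) = (sin(3)) - (sin(1)) = -sin(1) + sin(3).

-sin(1) + sin(3)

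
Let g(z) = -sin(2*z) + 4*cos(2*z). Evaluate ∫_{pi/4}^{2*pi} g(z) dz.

-3/2

An antiderivative is F(z) = 2*sin(2*z) + cos(2*z)/2.
Then F(2*pi) - F(pi/4) = (1/2) - (2) = -3/2.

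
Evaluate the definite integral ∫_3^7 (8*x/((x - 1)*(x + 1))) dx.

Factor the denominator: x**2 - 1 = (x + 1)(x - 1).
Partial fractions: 8*x/((x - 1)*(x + 1)) = 4/(x + 1) + 4/(x - 1).
An antiderivative is F(x) = 4*log(x - 1) + 4*log(x + 1).
Then F(7) - F(3) = (4*log(3) + 16*log(2)) - (12*log(2)) = 4*log(2) + 4*log(3).

4*log(2) + 4*log(3)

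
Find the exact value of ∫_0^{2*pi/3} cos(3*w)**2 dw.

pi/3

Use the identity cos^2(3*w) = (1 + cos(6*w))/2.
An antiderivative is F(w) = w/2 + sin(6*w)/12.
Then F(2*pi/3) - F(0) = (pi/3) - (0) = pi/3.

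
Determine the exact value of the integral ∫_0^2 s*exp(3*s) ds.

Integrate by parts once (u = s, dv = exp(3*s) ds).
An antiderivative is F(s) = (3*s - 1)*exp(3*s)/9.
Then F(2) - F(0) = (5*exp(6)/9) - (-1/9) = 1/9 + 5*exp(6)/9.

1/9 + 5*exp(6)/9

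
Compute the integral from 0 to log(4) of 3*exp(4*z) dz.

Let u = exp(z), so du = exp(z) dz. When z = 0, u = 1; when z = log(4), u = 4.
The integral becomes 3·∫ u**3 du from 1 to 4, with antiderivative 3*u**4/4.
Back in z: F(z) = 3*exp(4*z)/4.
Then F(log(4)) - F(0) = (192) - (3/4) = 765/4.

765/4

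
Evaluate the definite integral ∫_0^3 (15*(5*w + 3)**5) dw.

34011495/2

Let u = 5*w + 3, so du = 5 dw. When w = 0, u = 3; when w = 3, u = 18.
The integral becomes 3·∫ u**5 du from 3 to 18, with antiderivative u**6/2.
Back in w: F(w) = (5*w + 3)**6/2.
Then F(3) - F(0) = (17006112) - (729/2) = 34011495/2.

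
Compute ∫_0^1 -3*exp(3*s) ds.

An antiderivative is F(s) = -exp(3*s).
Then F(1) - F(0) = (-exp(3)) - (-1) = 1 - exp(3).

1 - exp(3)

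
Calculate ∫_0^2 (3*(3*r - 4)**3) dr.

Let u = 3*r - 4, so du = 3 dr. When r = 0, u = -4; when r = 2, u = 2.
The integral becomes ∫ u**3 du from -4 to 2, with antiderivative u**4/4.
Back in r: F(r) = (3*r - 4)**4/4.
Then F(2) - F(0) = (4) - (64) = -60.

-60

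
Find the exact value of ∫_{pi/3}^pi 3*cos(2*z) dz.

An antiderivative is F(z) = 3*sin(2*z)/2.
Then F(pi) - F(pi/3) = (0) - (3*sqrt(3)/4) = -3*sqrt(3)/4.

-3*sqrt(3)/4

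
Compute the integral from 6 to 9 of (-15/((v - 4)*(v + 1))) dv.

-3*log(7) + 6*log(2)

Factor the denominator: v**2 - 3*v - 4 = (v + 1)(v - 4).
Partial fractions: -15/((v - 4)*(v + 1)) = 3/(v + 1) - 3/(v - 4).
An antiderivative is F(v) = -3*log(v - 4) + 3*log(v + 1).
Then F(9) - F(6) = (log(8)) - (-3*log(2) + 3*log(7)) = -3*log(7) + 6*log(2).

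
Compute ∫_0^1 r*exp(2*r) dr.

Integrate by parts once (u = r, dv = exp(2*r) dr).
An antiderivative is F(r) = (2*r - 1)*exp(2*r)/4.
Then F(1) - F(0) = (exp(2)/4) - (-1/4) = 1/4 + exp(2)/4.

1/4 + exp(2)/4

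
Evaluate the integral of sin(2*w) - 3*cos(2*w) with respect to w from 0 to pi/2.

1

An antiderivative is F(w) = -3*sin(2*w)/2 - cos(2*w)/2.
Then F(pi/2) - F(0) = (1/2) - (-1/2) = 1.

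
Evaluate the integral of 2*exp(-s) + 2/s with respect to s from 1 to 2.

-2*exp(-2) + 2*exp(-1) + 2*log(2)

An antiderivative is F(s) = 2*log(s) - 2*exp(-s).
Then F(2) - F(1) = (-2*exp(-2) + 2*log(2)) - (-2*exp(-1)) = -2*exp(-2) + 2*exp(-1) + 2*log(2).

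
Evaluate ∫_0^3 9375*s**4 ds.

Let u = 5*s, so du = 5 ds. When s = 0, u = 0; when s = 3, u = 15.
The integral becomes 3·∫ u**4 du from 0 to 15, with antiderivative 3*u**5/5.
Back in s: F(s) = 1875*s**5.
Then F(3) - F(0) = (455625) - (0) = 455625.

455625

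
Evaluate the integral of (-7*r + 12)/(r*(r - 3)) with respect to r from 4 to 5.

-4*log(5) + 5*log(2)

Factor the denominator: r**2 - 3*r = r(r - 3).
Partial fractions: (-7*r + 12)/(r*(r - 3)) = -4/r - 3/(r - 3).
An antiderivative is F(r) = -4*log(r) - 3*log(r - 3).
Then F(5) - F(4) = (-4*log(5) - 3*log(2)) - (-8*log(2)) = -4*log(5) + 5*log(2).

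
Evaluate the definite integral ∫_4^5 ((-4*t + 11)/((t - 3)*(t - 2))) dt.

log(4/27)

Factor the denominator: t**2 - 5*t + 6 = (t - 2)(t - 3).
Partial fractions: (-4*t + 11)/((t - 3)*(t - 2)) = -3/(t - 2) - 1/(t - 3).
An antiderivative is F(t) = -log(t - 3) - 3*log(t - 2).
Then F(5) - F(4) = (-log(54)) - (-log(8)) = log(4/27).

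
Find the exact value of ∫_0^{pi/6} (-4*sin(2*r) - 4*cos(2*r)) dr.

An antiderivative is F(r) = -2*sin(2*r) + 2*cos(2*r).
Then F(pi/6) - F(0) = (1 - sqrt(3)) - (2) = -sqrt(3) - 1.

-sqrt(3) - 1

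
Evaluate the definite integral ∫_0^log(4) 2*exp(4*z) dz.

Let u = exp(z), so du = exp(z) dz. When z = 0, u = 1; when z = log(4), u = 4.
The integral becomes 2·∫ u**3 du from 1 to 4, with antiderivative u**4/2.
Back in z: F(z) = exp(4*z)/2.
Then F(log(4)) - F(0) = (128) - (1/2) = 255/2.

255/2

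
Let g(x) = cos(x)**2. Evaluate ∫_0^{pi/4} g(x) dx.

1/4 + pi/8

Use the identity cos^2(x) = (1 + cos(2*x))/2.
An antiderivative is F(x) = x/2 + sin(2*x)/4.
Then F(pi/4) - F(0) = (1/4 + pi/8) - (0) = 1/4 + pi/8.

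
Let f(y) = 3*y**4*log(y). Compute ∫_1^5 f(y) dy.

-9372/25 + 1875*log(5)

Integrate by parts once (u = ln y, dv = 3*y**4 dy).
An antiderivative is F(y) = 3*y**5*(5*log(y) - 1)/25.
Then F(5) - F(1) = (-375 + 1875*log(5)) - (-3/25) = -9372/25 + 1875*log(5).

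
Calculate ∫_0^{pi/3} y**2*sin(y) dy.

Integrate by parts twice (u = y^2, dv = sin(y) dy).
An antiderivative is F(y) = -y**2*cos(y) + 2*y*sin(y) + 2*cos(y).
Then F(pi/3) - F(0) = (-pi**2/18 + 1 + sqrt(3)*pi/3) - (2) = -1 - pi**2/18 + sqrt(3)*pi/3.

-1 - pi**2/18 + sqrt(3)*pi/3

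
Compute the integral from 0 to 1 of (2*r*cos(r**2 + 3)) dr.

sin(4) - sin(3)

Let u = r**2 + 3, so du = 2*r dr. When r = 0, u = 3; when r = 1, u = 4.
The integral becomes ∫ cos(u) du from 3 to 4, with antiderivative sin(u).
Back in r: F(r) = sin(r**2 + 3).
Then F(1) - F(0) = (sin(4)) - (sin(3)) = sin(4) - sin(3).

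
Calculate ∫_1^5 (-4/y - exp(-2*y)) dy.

An antiderivative is F(y) = -4*log(y) + exp(-2*y)/2.
Then F(5) - F(1) = (-4*log(5) + exp(-10)/2) - (exp(-2)/2) = (-8*exp(10)*log(5) - exp(8) + 1)*exp(-10)/2.

(-8*exp(10)*log(5) - exp(8) + 1)*exp(-10)/2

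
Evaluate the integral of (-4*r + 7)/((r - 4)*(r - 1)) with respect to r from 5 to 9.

Factor the denominator: r**2 - 5*r + 4 = (r - 1)(r - 4).
Partial fractions: (-4*r + 7)/((r - 4)*(r - 1)) = -1/(r - 1) - 3/(r - 4).
An antiderivative is F(r) = -3*log(r - 4) - log(r - 1).
Then F(9) - F(5) = (-3*log(5) - 3*log(2)) - (-log(4)) = -3*log(5) - log(2).

-3*log(5) - log(2)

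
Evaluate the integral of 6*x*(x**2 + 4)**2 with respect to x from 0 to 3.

2133

Let u = x**2 + 4, so du = 2*x dx. When x = 0, u = 4; when x = 3, u = 13.
The integral becomes 3·∫ u**2 du from 4 to 13, with antiderivative u**3.
Back in x: F(x) = (x**2 + 4)**3.
Then F(3) - F(0) = (2197) - (64) = 2133.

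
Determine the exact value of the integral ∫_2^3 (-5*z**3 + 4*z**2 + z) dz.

By the power rule, an antiderivative is F(z) = -5*z**4/4 + 4*z**3/3 + z**2/2.
Then F(3) - F(2) = (-243/4) - (-22/3) = -641/12.

-641/12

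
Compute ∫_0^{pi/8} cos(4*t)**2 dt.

pi/16

Use the identity cos^2(4*t) = (1 + cos(8*t))/2.
An antiderivative is F(t) = t/2 + sin(8*t)/16.
Then F(pi/8) - F(0) = (pi/16) - (0) = pi/16.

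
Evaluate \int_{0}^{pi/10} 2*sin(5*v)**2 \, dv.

pi/10

Use the identity sin^2(5*v) = (1 - cos(10*v))/2.
An antiderivative is F(v) = v - sin(10*v)/10.
Then F(pi/10) - F(0) = (pi/10) - (0) = pi/10.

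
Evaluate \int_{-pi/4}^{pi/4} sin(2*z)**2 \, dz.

Use the identity sin^2(2*z) = (1 - cos(4*z))/2.
An antiderivative is F(z) = z/2 - sin(4*z)/8.
Then F(pi/4) - F(-pi/4) = (pi/8) - (-pi/8) = pi/4.

pi/4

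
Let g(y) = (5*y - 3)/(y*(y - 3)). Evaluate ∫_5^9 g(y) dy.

Factor the denominator: y**2 - 3*y = y(y - 3).
Partial fractions: (5*y - 3)/(y*(y - 3)) = 1/y + 4/(y - 3).
An antiderivative is F(y) = log(y) + 4*log(y - 3).
Then F(9) - F(5) = (4*log(2) + 6*log(3)) - (log(80)) = -log(5) + 6*log(3).

-log(5) + 6*log(3)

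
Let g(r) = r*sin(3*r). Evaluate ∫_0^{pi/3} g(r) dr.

Integrate by parts once (u = r, dv = sin(3*r) dr).
An antiderivative is F(r) = -r*cos(3*r)/3 + sin(3*r)/9.
Then F(pi/3) - F(0) = (pi/9) - (0) = pi/9.

pi/9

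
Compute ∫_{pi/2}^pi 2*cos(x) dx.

-2

An antiderivative is F(x) = 2*sin(x).
Then F(pi) - F(pi/2) = (0) - (2) = -2.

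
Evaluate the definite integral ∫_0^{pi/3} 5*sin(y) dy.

An antiderivative is F(y) = -5*cos(y).
Then F(pi/3) - F(0) = (-5/2) - (-5) = 5/2.

5/2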